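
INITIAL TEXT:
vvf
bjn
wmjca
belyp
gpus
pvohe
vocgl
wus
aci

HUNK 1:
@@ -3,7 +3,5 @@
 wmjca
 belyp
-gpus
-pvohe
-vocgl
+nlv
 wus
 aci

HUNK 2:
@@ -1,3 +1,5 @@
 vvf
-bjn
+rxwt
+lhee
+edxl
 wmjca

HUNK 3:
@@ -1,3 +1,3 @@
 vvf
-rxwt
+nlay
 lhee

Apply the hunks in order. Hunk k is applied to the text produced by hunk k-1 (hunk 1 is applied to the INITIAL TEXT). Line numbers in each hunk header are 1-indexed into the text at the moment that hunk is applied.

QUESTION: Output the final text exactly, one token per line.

Answer: vvf
nlay
lhee
edxl
wmjca
belyp
nlv
wus
aci

Derivation:
Hunk 1: at line 3 remove [gpus,pvohe,vocgl] add [nlv] -> 7 lines: vvf bjn wmjca belyp nlv wus aci
Hunk 2: at line 1 remove [bjn] add [rxwt,lhee,edxl] -> 9 lines: vvf rxwt lhee edxl wmjca belyp nlv wus aci
Hunk 3: at line 1 remove [rxwt] add [nlay] -> 9 lines: vvf nlay lhee edxl wmjca belyp nlv wus aci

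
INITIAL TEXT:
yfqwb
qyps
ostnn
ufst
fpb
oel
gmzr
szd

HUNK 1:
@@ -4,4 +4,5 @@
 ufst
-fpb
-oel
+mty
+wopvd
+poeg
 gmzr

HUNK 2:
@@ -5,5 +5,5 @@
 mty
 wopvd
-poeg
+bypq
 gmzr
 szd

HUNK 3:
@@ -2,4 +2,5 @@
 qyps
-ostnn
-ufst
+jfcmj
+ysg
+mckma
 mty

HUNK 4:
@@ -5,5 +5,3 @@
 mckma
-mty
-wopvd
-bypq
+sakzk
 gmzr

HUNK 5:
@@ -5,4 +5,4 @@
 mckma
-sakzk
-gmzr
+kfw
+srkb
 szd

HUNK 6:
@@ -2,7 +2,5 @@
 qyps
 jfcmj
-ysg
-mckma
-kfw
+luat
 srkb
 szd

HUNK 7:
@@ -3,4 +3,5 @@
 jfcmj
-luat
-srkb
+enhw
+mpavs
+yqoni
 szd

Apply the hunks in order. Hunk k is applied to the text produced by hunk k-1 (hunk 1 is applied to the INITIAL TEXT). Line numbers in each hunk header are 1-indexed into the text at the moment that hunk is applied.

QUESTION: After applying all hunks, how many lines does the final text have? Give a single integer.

Answer: 7

Derivation:
Hunk 1: at line 4 remove [fpb,oel] add [mty,wopvd,poeg] -> 9 lines: yfqwb qyps ostnn ufst mty wopvd poeg gmzr szd
Hunk 2: at line 5 remove [poeg] add [bypq] -> 9 lines: yfqwb qyps ostnn ufst mty wopvd bypq gmzr szd
Hunk 3: at line 2 remove [ostnn,ufst] add [jfcmj,ysg,mckma] -> 10 lines: yfqwb qyps jfcmj ysg mckma mty wopvd bypq gmzr szd
Hunk 4: at line 5 remove [mty,wopvd,bypq] add [sakzk] -> 8 lines: yfqwb qyps jfcmj ysg mckma sakzk gmzr szd
Hunk 5: at line 5 remove [sakzk,gmzr] add [kfw,srkb] -> 8 lines: yfqwb qyps jfcmj ysg mckma kfw srkb szd
Hunk 6: at line 2 remove [ysg,mckma,kfw] add [luat] -> 6 lines: yfqwb qyps jfcmj luat srkb szd
Hunk 7: at line 3 remove [luat,srkb] add [enhw,mpavs,yqoni] -> 7 lines: yfqwb qyps jfcmj enhw mpavs yqoni szd
Final line count: 7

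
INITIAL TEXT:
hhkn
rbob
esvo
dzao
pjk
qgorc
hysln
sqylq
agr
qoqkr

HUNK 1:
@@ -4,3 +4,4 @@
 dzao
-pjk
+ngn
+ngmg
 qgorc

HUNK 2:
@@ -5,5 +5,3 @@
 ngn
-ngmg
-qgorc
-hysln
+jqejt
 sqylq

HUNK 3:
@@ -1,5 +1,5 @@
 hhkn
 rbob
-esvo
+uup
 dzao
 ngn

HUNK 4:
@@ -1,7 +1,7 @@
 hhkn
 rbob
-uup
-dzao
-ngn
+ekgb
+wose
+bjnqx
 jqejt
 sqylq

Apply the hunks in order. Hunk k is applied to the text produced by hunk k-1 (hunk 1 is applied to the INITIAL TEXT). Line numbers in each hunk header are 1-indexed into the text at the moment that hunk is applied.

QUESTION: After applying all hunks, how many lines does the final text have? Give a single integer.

Hunk 1: at line 4 remove [pjk] add [ngn,ngmg] -> 11 lines: hhkn rbob esvo dzao ngn ngmg qgorc hysln sqylq agr qoqkr
Hunk 2: at line 5 remove [ngmg,qgorc,hysln] add [jqejt] -> 9 lines: hhkn rbob esvo dzao ngn jqejt sqylq agr qoqkr
Hunk 3: at line 1 remove [esvo] add [uup] -> 9 lines: hhkn rbob uup dzao ngn jqejt sqylq agr qoqkr
Hunk 4: at line 1 remove [uup,dzao,ngn] add [ekgb,wose,bjnqx] -> 9 lines: hhkn rbob ekgb wose bjnqx jqejt sqylq agr qoqkr
Final line count: 9

Answer: 9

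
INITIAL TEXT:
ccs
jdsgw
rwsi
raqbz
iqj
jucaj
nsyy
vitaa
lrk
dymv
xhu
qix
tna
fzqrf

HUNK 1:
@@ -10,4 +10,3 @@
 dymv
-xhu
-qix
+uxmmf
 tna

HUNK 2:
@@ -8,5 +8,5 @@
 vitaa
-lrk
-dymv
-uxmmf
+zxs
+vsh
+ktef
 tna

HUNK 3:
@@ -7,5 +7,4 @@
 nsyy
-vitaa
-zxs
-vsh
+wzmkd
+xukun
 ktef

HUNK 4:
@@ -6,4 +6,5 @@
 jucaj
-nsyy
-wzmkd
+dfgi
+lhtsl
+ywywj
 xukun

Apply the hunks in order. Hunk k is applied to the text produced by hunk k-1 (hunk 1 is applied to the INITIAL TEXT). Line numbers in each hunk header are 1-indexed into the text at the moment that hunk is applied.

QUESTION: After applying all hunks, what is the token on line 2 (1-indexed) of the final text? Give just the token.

Hunk 1: at line 10 remove [xhu,qix] add [uxmmf] -> 13 lines: ccs jdsgw rwsi raqbz iqj jucaj nsyy vitaa lrk dymv uxmmf tna fzqrf
Hunk 2: at line 8 remove [lrk,dymv,uxmmf] add [zxs,vsh,ktef] -> 13 lines: ccs jdsgw rwsi raqbz iqj jucaj nsyy vitaa zxs vsh ktef tna fzqrf
Hunk 3: at line 7 remove [vitaa,zxs,vsh] add [wzmkd,xukun] -> 12 lines: ccs jdsgw rwsi raqbz iqj jucaj nsyy wzmkd xukun ktef tna fzqrf
Hunk 4: at line 6 remove [nsyy,wzmkd] add [dfgi,lhtsl,ywywj] -> 13 lines: ccs jdsgw rwsi raqbz iqj jucaj dfgi lhtsl ywywj xukun ktef tna fzqrf
Final line 2: jdsgw

Answer: jdsgw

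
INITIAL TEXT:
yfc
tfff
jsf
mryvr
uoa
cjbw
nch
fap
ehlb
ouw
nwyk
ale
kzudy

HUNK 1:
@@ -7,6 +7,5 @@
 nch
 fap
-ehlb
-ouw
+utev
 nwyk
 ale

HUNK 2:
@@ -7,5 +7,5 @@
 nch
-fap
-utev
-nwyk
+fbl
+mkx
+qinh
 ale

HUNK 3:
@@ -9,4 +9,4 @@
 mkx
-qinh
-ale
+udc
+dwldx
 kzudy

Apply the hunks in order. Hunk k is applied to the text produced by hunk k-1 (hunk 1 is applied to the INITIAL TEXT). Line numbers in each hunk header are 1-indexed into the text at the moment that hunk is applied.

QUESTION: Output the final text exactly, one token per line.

Hunk 1: at line 7 remove [ehlb,ouw] add [utev] -> 12 lines: yfc tfff jsf mryvr uoa cjbw nch fap utev nwyk ale kzudy
Hunk 2: at line 7 remove [fap,utev,nwyk] add [fbl,mkx,qinh] -> 12 lines: yfc tfff jsf mryvr uoa cjbw nch fbl mkx qinh ale kzudy
Hunk 3: at line 9 remove [qinh,ale] add [udc,dwldx] -> 12 lines: yfc tfff jsf mryvr uoa cjbw nch fbl mkx udc dwldx kzudy

Answer: yfc
tfff
jsf
mryvr
uoa
cjbw
nch
fbl
mkx
udc
dwldx
kzudy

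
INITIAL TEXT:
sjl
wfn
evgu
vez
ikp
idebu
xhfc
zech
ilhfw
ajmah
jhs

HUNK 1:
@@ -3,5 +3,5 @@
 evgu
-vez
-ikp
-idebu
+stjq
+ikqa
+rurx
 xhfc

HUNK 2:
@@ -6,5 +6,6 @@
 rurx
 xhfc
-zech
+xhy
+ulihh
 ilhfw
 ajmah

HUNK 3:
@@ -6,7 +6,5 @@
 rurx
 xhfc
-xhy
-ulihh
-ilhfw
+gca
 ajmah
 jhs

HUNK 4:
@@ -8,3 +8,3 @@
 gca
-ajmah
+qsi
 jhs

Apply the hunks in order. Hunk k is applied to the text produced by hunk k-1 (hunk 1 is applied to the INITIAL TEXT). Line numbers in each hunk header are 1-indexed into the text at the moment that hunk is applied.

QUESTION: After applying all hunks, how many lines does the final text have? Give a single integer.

Hunk 1: at line 3 remove [vez,ikp,idebu] add [stjq,ikqa,rurx] -> 11 lines: sjl wfn evgu stjq ikqa rurx xhfc zech ilhfw ajmah jhs
Hunk 2: at line 6 remove [zech] add [xhy,ulihh] -> 12 lines: sjl wfn evgu stjq ikqa rurx xhfc xhy ulihh ilhfw ajmah jhs
Hunk 3: at line 6 remove [xhy,ulihh,ilhfw] add [gca] -> 10 lines: sjl wfn evgu stjq ikqa rurx xhfc gca ajmah jhs
Hunk 4: at line 8 remove [ajmah] add [qsi] -> 10 lines: sjl wfn evgu stjq ikqa rurx xhfc gca qsi jhs
Final line count: 10

Answer: 10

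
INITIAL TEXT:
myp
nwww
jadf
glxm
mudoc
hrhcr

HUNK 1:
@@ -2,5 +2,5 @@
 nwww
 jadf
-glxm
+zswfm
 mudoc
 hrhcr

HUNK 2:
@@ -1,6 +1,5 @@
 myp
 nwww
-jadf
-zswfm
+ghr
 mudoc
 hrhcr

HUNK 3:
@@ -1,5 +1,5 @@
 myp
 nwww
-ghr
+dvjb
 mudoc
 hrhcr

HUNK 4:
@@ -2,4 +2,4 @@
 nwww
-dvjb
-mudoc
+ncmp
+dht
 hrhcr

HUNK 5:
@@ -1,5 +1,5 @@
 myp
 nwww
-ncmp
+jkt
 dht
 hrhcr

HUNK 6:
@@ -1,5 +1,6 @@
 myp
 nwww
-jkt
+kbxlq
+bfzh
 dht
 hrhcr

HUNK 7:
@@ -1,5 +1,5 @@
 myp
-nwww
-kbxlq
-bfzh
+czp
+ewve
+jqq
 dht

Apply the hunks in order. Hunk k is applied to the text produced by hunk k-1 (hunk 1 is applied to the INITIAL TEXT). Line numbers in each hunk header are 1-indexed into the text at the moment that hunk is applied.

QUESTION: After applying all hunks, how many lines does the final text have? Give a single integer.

Hunk 1: at line 2 remove [glxm] add [zswfm] -> 6 lines: myp nwww jadf zswfm mudoc hrhcr
Hunk 2: at line 1 remove [jadf,zswfm] add [ghr] -> 5 lines: myp nwww ghr mudoc hrhcr
Hunk 3: at line 1 remove [ghr] add [dvjb] -> 5 lines: myp nwww dvjb mudoc hrhcr
Hunk 4: at line 2 remove [dvjb,mudoc] add [ncmp,dht] -> 5 lines: myp nwww ncmp dht hrhcr
Hunk 5: at line 1 remove [ncmp] add [jkt] -> 5 lines: myp nwww jkt dht hrhcr
Hunk 6: at line 1 remove [jkt] add [kbxlq,bfzh] -> 6 lines: myp nwww kbxlq bfzh dht hrhcr
Hunk 7: at line 1 remove [nwww,kbxlq,bfzh] add [czp,ewve,jqq] -> 6 lines: myp czp ewve jqq dht hrhcr
Final line count: 6

Answer: 6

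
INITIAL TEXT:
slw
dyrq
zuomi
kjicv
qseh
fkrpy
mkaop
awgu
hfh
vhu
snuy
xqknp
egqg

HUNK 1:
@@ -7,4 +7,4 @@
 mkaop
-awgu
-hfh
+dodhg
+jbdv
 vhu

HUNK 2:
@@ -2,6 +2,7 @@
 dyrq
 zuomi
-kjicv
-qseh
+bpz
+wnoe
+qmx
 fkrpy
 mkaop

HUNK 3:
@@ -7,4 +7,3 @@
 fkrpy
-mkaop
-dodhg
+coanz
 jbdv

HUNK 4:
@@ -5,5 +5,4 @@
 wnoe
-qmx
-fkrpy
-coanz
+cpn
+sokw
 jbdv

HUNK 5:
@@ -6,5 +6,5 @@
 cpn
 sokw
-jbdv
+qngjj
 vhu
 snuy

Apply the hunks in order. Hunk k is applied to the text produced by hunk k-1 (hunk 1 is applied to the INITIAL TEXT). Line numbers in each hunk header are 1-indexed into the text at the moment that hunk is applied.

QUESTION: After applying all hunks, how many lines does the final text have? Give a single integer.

Answer: 12

Derivation:
Hunk 1: at line 7 remove [awgu,hfh] add [dodhg,jbdv] -> 13 lines: slw dyrq zuomi kjicv qseh fkrpy mkaop dodhg jbdv vhu snuy xqknp egqg
Hunk 2: at line 2 remove [kjicv,qseh] add [bpz,wnoe,qmx] -> 14 lines: slw dyrq zuomi bpz wnoe qmx fkrpy mkaop dodhg jbdv vhu snuy xqknp egqg
Hunk 3: at line 7 remove [mkaop,dodhg] add [coanz] -> 13 lines: slw dyrq zuomi bpz wnoe qmx fkrpy coanz jbdv vhu snuy xqknp egqg
Hunk 4: at line 5 remove [qmx,fkrpy,coanz] add [cpn,sokw] -> 12 lines: slw dyrq zuomi bpz wnoe cpn sokw jbdv vhu snuy xqknp egqg
Hunk 5: at line 6 remove [jbdv] add [qngjj] -> 12 lines: slw dyrq zuomi bpz wnoe cpn sokw qngjj vhu snuy xqknp egqg
Final line count: 12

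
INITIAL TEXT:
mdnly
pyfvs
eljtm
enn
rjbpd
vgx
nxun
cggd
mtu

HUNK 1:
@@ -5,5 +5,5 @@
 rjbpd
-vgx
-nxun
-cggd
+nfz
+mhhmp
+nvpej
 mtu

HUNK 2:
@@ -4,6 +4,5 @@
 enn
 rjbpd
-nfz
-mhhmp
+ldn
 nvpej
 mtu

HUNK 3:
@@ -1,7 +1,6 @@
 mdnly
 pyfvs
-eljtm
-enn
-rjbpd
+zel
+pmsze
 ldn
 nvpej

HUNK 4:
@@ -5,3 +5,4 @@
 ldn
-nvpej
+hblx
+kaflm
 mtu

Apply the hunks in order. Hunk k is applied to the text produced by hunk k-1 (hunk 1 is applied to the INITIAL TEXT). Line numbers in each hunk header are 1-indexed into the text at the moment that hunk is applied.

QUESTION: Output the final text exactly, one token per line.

Hunk 1: at line 5 remove [vgx,nxun,cggd] add [nfz,mhhmp,nvpej] -> 9 lines: mdnly pyfvs eljtm enn rjbpd nfz mhhmp nvpej mtu
Hunk 2: at line 4 remove [nfz,mhhmp] add [ldn] -> 8 lines: mdnly pyfvs eljtm enn rjbpd ldn nvpej mtu
Hunk 3: at line 1 remove [eljtm,enn,rjbpd] add [zel,pmsze] -> 7 lines: mdnly pyfvs zel pmsze ldn nvpej mtu
Hunk 4: at line 5 remove [nvpej] add [hblx,kaflm] -> 8 lines: mdnly pyfvs zel pmsze ldn hblx kaflm mtu

Answer: mdnly
pyfvs
zel
pmsze
ldn
hblx
kaflm
mtu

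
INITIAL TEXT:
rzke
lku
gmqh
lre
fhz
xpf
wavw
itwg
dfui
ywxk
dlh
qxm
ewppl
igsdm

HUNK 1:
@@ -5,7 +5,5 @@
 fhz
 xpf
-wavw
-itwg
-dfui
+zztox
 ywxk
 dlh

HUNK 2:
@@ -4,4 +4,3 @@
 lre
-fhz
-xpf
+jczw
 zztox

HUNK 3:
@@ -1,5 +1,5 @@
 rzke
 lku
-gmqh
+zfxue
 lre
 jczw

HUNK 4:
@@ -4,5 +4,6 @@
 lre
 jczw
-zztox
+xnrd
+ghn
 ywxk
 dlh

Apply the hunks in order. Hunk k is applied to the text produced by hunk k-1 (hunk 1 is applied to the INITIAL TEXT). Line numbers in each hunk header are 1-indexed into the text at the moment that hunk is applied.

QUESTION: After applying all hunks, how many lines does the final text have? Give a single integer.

Answer: 12

Derivation:
Hunk 1: at line 5 remove [wavw,itwg,dfui] add [zztox] -> 12 lines: rzke lku gmqh lre fhz xpf zztox ywxk dlh qxm ewppl igsdm
Hunk 2: at line 4 remove [fhz,xpf] add [jczw] -> 11 lines: rzke lku gmqh lre jczw zztox ywxk dlh qxm ewppl igsdm
Hunk 3: at line 1 remove [gmqh] add [zfxue] -> 11 lines: rzke lku zfxue lre jczw zztox ywxk dlh qxm ewppl igsdm
Hunk 4: at line 4 remove [zztox] add [xnrd,ghn] -> 12 lines: rzke lku zfxue lre jczw xnrd ghn ywxk dlh qxm ewppl igsdm
Final line count: 12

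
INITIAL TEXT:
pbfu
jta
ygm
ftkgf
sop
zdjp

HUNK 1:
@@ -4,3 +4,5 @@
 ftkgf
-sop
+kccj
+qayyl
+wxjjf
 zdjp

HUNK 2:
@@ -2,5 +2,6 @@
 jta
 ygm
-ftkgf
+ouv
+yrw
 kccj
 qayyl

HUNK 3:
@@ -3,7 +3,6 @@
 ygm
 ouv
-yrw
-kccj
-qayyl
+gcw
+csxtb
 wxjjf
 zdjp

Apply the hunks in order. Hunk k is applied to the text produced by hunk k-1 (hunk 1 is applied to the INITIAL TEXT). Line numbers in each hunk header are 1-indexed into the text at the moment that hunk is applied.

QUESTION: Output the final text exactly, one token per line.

Hunk 1: at line 4 remove [sop] add [kccj,qayyl,wxjjf] -> 8 lines: pbfu jta ygm ftkgf kccj qayyl wxjjf zdjp
Hunk 2: at line 2 remove [ftkgf] add [ouv,yrw] -> 9 lines: pbfu jta ygm ouv yrw kccj qayyl wxjjf zdjp
Hunk 3: at line 3 remove [yrw,kccj,qayyl] add [gcw,csxtb] -> 8 lines: pbfu jta ygm ouv gcw csxtb wxjjf zdjp

Answer: pbfu
jta
ygm
ouv
gcw
csxtb
wxjjf
zdjp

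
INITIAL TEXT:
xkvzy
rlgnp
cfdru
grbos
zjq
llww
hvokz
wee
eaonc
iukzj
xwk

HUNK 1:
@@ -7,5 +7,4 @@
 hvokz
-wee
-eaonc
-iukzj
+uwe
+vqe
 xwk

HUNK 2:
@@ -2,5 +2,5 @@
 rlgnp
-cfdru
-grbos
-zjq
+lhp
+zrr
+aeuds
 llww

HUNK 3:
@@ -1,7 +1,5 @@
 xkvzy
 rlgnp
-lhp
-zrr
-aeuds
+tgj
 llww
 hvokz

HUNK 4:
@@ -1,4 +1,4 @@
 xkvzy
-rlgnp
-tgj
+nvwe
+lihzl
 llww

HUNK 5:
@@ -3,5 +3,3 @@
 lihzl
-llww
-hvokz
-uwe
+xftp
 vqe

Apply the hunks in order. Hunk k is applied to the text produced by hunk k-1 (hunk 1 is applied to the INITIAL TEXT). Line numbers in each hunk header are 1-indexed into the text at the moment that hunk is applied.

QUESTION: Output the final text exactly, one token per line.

Answer: xkvzy
nvwe
lihzl
xftp
vqe
xwk

Derivation:
Hunk 1: at line 7 remove [wee,eaonc,iukzj] add [uwe,vqe] -> 10 lines: xkvzy rlgnp cfdru grbos zjq llww hvokz uwe vqe xwk
Hunk 2: at line 2 remove [cfdru,grbos,zjq] add [lhp,zrr,aeuds] -> 10 lines: xkvzy rlgnp lhp zrr aeuds llww hvokz uwe vqe xwk
Hunk 3: at line 1 remove [lhp,zrr,aeuds] add [tgj] -> 8 lines: xkvzy rlgnp tgj llww hvokz uwe vqe xwk
Hunk 4: at line 1 remove [rlgnp,tgj] add [nvwe,lihzl] -> 8 lines: xkvzy nvwe lihzl llww hvokz uwe vqe xwk
Hunk 5: at line 3 remove [llww,hvokz,uwe] add [xftp] -> 6 lines: xkvzy nvwe lihzl xftp vqe xwk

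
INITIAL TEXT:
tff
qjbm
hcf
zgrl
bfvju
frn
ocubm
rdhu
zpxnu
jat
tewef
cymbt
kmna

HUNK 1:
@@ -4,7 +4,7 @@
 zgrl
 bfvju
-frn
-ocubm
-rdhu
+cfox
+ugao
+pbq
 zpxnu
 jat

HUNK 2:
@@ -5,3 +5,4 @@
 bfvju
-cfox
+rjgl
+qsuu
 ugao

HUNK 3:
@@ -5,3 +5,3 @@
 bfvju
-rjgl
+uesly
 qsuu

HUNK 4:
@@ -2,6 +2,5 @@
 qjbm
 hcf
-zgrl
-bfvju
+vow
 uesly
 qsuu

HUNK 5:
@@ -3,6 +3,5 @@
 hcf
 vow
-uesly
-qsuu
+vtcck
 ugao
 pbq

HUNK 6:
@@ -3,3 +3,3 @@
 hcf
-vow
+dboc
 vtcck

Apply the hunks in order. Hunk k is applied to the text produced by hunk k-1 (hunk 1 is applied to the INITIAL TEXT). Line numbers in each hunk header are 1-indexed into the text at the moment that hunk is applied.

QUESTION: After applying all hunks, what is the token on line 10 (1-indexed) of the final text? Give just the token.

Hunk 1: at line 4 remove [frn,ocubm,rdhu] add [cfox,ugao,pbq] -> 13 lines: tff qjbm hcf zgrl bfvju cfox ugao pbq zpxnu jat tewef cymbt kmna
Hunk 2: at line 5 remove [cfox] add [rjgl,qsuu] -> 14 lines: tff qjbm hcf zgrl bfvju rjgl qsuu ugao pbq zpxnu jat tewef cymbt kmna
Hunk 3: at line 5 remove [rjgl] add [uesly] -> 14 lines: tff qjbm hcf zgrl bfvju uesly qsuu ugao pbq zpxnu jat tewef cymbt kmna
Hunk 4: at line 2 remove [zgrl,bfvju] add [vow] -> 13 lines: tff qjbm hcf vow uesly qsuu ugao pbq zpxnu jat tewef cymbt kmna
Hunk 5: at line 3 remove [uesly,qsuu] add [vtcck] -> 12 lines: tff qjbm hcf vow vtcck ugao pbq zpxnu jat tewef cymbt kmna
Hunk 6: at line 3 remove [vow] add [dboc] -> 12 lines: tff qjbm hcf dboc vtcck ugao pbq zpxnu jat tewef cymbt kmna
Final line 10: tewef

Answer: tewef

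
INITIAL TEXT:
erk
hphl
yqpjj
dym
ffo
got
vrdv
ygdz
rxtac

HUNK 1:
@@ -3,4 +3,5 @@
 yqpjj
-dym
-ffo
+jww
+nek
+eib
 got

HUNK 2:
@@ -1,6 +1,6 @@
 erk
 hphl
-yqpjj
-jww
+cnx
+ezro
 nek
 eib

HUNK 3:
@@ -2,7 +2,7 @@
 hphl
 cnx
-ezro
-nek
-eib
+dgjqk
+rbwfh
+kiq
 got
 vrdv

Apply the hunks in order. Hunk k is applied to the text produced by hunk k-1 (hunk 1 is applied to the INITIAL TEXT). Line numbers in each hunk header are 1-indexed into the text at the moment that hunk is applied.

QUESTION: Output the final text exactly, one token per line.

Hunk 1: at line 3 remove [dym,ffo] add [jww,nek,eib] -> 10 lines: erk hphl yqpjj jww nek eib got vrdv ygdz rxtac
Hunk 2: at line 1 remove [yqpjj,jww] add [cnx,ezro] -> 10 lines: erk hphl cnx ezro nek eib got vrdv ygdz rxtac
Hunk 3: at line 2 remove [ezro,nek,eib] add [dgjqk,rbwfh,kiq] -> 10 lines: erk hphl cnx dgjqk rbwfh kiq got vrdv ygdz rxtac

Answer: erk
hphl
cnx
dgjqk
rbwfh
kiq
got
vrdv
ygdz
rxtac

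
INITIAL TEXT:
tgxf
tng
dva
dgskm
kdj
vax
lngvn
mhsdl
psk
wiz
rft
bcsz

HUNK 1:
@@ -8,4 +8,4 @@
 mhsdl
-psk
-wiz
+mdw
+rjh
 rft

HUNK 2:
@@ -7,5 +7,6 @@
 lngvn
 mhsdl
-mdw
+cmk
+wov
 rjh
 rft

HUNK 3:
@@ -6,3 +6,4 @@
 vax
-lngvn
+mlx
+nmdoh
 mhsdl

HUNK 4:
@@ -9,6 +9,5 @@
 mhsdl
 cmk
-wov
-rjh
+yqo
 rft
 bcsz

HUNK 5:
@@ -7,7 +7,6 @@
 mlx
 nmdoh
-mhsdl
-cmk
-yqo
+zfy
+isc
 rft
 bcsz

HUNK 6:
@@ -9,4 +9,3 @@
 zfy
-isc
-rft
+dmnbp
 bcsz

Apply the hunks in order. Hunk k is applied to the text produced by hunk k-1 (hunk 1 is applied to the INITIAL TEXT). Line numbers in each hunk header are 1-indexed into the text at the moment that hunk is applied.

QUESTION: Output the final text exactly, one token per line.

Answer: tgxf
tng
dva
dgskm
kdj
vax
mlx
nmdoh
zfy
dmnbp
bcsz

Derivation:
Hunk 1: at line 8 remove [psk,wiz] add [mdw,rjh] -> 12 lines: tgxf tng dva dgskm kdj vax lngvn mhsdl mdw rjh rft bcsz
Hunk 2: at line 7 remove [mdw] add [cmk,wov] -> 13 lines: tgxf tng dva dgskm kdj vax lngvn mhsdl cmk wov rjh rft bcsz
Hunk 3: at line 6 remove [lngvn] add [mlx,nmdoh] -> 14 lines: tgxf tng dva dgskm kdj vax mlx nmdoh mhsdl cmk wov rjh rft bcsz
Hunk 4: at line 9 remove [wov,rjh] add [yqo] -> 13 lines: tgxf tng dva dgskm kdj vax mlx nmdoh mhsdl cmk yqo rft bcsz
Hunk 5: at line 7 remove [mhsdl,cmk,yqo] add [zfy,isc] -> 12 lines: tgxf tng dva dgskm kdj vax mlx nmdoh zfy isc rft bcsz
Hunk 6: at line 9 remove [isc,rft] add [dmnbp] -> 11 lines: tgxf tng dva dgskm kdj vax mlx nmdoh zfy dmnbp bcsz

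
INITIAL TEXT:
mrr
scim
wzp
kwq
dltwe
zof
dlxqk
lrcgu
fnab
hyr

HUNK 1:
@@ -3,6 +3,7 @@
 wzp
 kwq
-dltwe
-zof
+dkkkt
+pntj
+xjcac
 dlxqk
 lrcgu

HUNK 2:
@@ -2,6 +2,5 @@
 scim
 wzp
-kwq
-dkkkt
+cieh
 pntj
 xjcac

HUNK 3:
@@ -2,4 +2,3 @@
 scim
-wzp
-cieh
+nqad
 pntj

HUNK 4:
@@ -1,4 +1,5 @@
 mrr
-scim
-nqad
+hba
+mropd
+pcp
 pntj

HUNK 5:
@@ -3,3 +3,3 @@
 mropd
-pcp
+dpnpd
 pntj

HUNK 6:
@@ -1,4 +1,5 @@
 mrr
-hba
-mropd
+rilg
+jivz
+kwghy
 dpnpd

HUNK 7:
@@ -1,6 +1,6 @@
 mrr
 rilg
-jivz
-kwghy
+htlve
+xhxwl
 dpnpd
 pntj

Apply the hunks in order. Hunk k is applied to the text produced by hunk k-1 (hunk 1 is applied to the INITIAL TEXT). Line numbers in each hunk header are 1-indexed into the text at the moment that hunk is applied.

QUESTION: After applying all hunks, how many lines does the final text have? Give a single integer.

Hunk 1: at line 3 remove [dltwe,zof] add [dkkkt,pntj,xjcac] -> 11 lines: mrr scim wzp kwq dkkkt pntj xjcac dlxqk lrcgu fnab hyr
Hunk 2: at line 2 remove [kwq,dkkkt] add [cieh] -> 10 lines: mrr scim wzp cieh pntj xjcac dlxqk lrcgu fnab hyr
Hunk 3: at line 2 remove [wzp,cieh] add [nqad] -> 9 lines: mrr scim nqad pntj xjcac dlxqk lrcgu fnab hyr
Hunk 4: at line 1 remove [scim,nqad] add [hba,mropd,pcp] -> 10 lines: mrr hba mropd pcp pntj xjcac dlxqk lrcgu fnab hyr
Hunk 5: at line 3 remove [pcp] add [dpnpd] -> 10 lines: mrr hba mropd dpnpd pntj xjcac dlxqk lrcgu fnab hyr
Hunk 6: at line 1 remove [hba,mropd] add [rilg,jivz,kwghy] -> 11 lines: mrr rilg jivz kwghy dpnpd pntj xjcac dlxqk lrcgu fnab hyr
Hunk 7: at line 1 remove [jivz,kwghy] add [htlve,xhxwl] -> 11 lines: mrr rilg htlve xhxwl dpnpd pntj xjcac dlxqk lrcgu fnab hyr
Final line count: 11

Answer: 11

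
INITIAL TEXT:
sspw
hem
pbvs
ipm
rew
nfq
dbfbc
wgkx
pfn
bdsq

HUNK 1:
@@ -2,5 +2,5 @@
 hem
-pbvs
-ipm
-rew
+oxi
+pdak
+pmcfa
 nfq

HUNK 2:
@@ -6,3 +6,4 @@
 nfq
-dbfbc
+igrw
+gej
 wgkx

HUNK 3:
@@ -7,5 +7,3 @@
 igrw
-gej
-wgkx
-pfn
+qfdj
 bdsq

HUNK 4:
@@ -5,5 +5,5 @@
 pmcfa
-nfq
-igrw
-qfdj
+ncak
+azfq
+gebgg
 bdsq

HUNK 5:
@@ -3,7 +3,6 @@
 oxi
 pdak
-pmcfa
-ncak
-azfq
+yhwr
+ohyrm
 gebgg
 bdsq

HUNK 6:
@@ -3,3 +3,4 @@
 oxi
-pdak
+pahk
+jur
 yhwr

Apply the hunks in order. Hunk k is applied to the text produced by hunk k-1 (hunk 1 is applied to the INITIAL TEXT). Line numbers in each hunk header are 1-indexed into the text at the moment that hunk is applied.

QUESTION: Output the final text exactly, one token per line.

Hunk 1: at line 2 remove [pbvs,ipm,rew] add [oxi,pdak,pmcfa] -> 10 lines: sspw hem oxi pdak pmcfa nfq dbfbc wgkx pfn bdsq
Hunk 2: at line 6 remove [dbfbc] add [igrw,gej] -> 11 lines: sspw hem oxi pdak pmcfa nfq igrw gej wgkx pfn bdsq
Hunk 3: at line 7 remove [gej,wgkx,pfn] add [qfdj] -> 9 lines: sspw hem oxi pdak pmcfa nfq igrw qfdj bdsq
Hunk 4: at line 5 remove [nfq,igrw,qfdj] add [ncak,azfq,gebgg] -> 9 lines: sspw hem oxi pdak pmcfa ncak azfq gebgg bdsq
Hunk 5: at line 3 remove [pmcfa,ncak,azfq] add [yhwr,ohyrm] -> 8 lines: sspw hem oxi pdak yhwr ohyrm gebgg bdsq
Hunk 6: at line 3 remove [pdak] add [pahk,jur] -> 9 lines: sspw hem oxi pahk jur yhwr ohyrm gebgg bdsq

Answer: sspw
hem
oxi
pahk
jur
yhwr
ohyrm
gebgg
bdsq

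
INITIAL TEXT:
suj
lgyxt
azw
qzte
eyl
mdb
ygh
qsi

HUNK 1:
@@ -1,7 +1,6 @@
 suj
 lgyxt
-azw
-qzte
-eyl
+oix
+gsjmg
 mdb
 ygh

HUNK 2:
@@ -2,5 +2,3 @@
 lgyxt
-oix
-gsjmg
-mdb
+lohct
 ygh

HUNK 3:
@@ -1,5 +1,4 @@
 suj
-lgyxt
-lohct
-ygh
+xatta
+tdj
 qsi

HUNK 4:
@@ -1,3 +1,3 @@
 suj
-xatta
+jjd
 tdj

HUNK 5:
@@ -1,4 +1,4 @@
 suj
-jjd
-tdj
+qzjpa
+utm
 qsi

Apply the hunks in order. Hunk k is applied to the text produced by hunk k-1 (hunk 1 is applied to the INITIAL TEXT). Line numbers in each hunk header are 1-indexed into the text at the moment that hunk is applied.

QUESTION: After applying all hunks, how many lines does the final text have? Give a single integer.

Answer: 4

Derivation:
Hunk 1: at line 1 remove [azw,qzte,eyl] add [oix,gsjmg] -> 7 lines: suj lgyxt oix gsjmg mdb ygh qsi
Hunk 2: at line 2 remove [oix,gsjmg,mdb] add [lohct] -> 5 lines: suj lgyxt lohct ygh qsi
Hunk 3: at line 1 remove [lgyxt,lohct,ygh] add [xatta,tdj] -> 4 lines: suj xatta tdj qsi
Hunk 4: at line 1 remove [xatta] add [jjd] -> 4 lines: suj jjd tdj qsi
Hunk 5: at line 1 remove [jjd,tdj] add [qzjpa,utm] -> 4 lines: suj qzjpa utm qsi
Final line count: 4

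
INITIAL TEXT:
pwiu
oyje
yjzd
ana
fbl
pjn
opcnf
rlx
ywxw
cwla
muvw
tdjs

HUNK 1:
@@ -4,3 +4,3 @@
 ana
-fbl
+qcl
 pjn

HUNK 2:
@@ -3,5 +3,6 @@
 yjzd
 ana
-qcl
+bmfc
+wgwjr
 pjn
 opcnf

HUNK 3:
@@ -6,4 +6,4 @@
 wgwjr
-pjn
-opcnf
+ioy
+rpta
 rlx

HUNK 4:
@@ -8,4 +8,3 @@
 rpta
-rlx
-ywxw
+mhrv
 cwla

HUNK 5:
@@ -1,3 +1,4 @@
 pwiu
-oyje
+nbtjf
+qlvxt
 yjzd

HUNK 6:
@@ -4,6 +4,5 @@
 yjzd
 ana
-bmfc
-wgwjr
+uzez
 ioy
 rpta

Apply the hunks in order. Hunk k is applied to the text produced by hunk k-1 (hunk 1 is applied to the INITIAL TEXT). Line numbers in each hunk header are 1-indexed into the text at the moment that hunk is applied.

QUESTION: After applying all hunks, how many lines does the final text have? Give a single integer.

Hunk 1: at line 4 remove [fbl] add [qcl] -> 12 lines: pwiu oyje yjzd ana qcl pjn opcnf rlx ywxw cwla muvw tdjs
Hunk 2: at line 3 remove [qcl] add [bmfc,wgwjr] -> 13 lines: pwiu oyje yjzd ana bmfc wgwjr pjn opcnf rlx ywxw cwla muvw tdjs
Hunk 3: at line 6 remove [pjn,opcnf] add [ioy,rpta] -> 13 lines: pwiu oyje yjzd ana bmfc wgwjr ioy rpta rlx ywxw cwla muvw tdjs
Hunk 4: at line 8 remove [rlx,ywxw] add [mhrv] -> 12 lines: pwiu oyje yjzd ana bmfc wgwjr ioy rpta mhrv cwla muvw tdjs
Hunk 5: at line 1 remove [oyje] add [nbtjf,qlvxt] -> 13 lines: pwiu nbtjf qlvxt yjzd ana bmfc wgwjr ioy rpta mhrv cwla muvw tdjs
Hunk 6: at line 4 remove [bmfc,wgwjr] add [uzez] -> 12 lines: pwiu nbtjf qlvxt yjzd ana uzez ioy rpta mhrv cwla muvw tdjs
Final line count: 12

Answer: 12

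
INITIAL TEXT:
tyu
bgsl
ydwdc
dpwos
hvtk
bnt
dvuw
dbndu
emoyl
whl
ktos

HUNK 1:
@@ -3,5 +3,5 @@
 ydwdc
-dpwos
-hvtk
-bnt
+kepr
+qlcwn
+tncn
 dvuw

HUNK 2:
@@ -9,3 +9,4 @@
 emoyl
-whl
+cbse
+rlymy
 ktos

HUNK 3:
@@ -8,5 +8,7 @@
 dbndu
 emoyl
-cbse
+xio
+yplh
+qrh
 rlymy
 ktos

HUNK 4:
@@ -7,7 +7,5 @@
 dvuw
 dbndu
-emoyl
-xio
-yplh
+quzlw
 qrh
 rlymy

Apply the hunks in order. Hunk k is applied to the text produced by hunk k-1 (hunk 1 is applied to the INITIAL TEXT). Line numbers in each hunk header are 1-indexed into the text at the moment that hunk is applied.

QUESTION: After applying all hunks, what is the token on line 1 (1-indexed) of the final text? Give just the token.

Hunk 1: at line 3 remove [dpwos,hvtk,bnt] add [kepr,qlcwn,tncn] -> 11 lines: tyu bgsl ydwdc kepr qlcwn tncn dvuw dbndu emoyl whl ktos
Hunk 2: at line 9 remove [whl] add [cbse,rlymy] -> 12 lines: tyu bgsl ydwdc kepr qlcwn tncn dvuw dbndu emoyl cbse rlymy ktos
Hunk 3: at line 8 remove [cbse] add [xio,yplh,qrh] -> 14 lines: tyu bgsl ydwdc kepr qlcwn tncn dvuw dbndu emoyl xio yplh qrh rlymy ktos
Hunk 4: at line 7 remove [emoyl,xio,yplh] add [quzlw] -> 12 lines: tyu bgsl ydwdc kepr qlcwn tncn dvuw dbndu quzlw qrh rlymy ktos
Final line 1: tyu

Answer: tyu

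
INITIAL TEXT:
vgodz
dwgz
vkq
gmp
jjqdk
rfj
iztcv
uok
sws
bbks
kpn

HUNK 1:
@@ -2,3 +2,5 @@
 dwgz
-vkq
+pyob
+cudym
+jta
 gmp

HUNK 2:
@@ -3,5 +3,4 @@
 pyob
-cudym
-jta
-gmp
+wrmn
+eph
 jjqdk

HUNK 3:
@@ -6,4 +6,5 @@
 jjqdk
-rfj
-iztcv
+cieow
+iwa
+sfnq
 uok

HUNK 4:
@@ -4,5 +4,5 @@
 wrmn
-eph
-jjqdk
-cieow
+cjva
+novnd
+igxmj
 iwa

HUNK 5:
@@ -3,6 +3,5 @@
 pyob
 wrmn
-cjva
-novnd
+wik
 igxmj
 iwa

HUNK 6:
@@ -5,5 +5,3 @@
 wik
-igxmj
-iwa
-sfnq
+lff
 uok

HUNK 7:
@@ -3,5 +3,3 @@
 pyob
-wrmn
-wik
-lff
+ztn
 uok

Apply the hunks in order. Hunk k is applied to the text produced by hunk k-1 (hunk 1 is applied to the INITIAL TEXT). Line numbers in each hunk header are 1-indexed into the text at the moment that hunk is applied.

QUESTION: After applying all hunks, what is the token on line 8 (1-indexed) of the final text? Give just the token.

Answer: kpn

Derivation:
Hunk 1: at line 2 remove [vkq] add [pyob,cudym,jta] -> 13 lines: vgodz dwgz pyob cudym jta gmp jjqdk rfj iztcv uok sws bbks kpn
Hunk 2: at line 3 remove [cudym,jta,gmp] add [wrmn,eph] -> 12 lines: vgodz dwgz pyob wrmn eph jjqdk rfj iztcv uok sws bbks kpn
Hunk 3: at line 6 remove [rfj,iztcv] add [cieow,iwa,sfnq] -> 13 lines: vgodz dwgz pyob wrmn eph jjqdk cieow iwa sfnq uok sws bbks kpn
Hunk 4: at line 4 remove [eph,jjqdk,cieow] add [cjva,novnd,igxmj] -> 13 lines: vgodz dwgz pyob wrmn cjva novnd igxmj iwa sfnq uok sws bbks kpn
Hunk 5: at line 3 remove [cjva,novnd] add [wik] -> 12 lines: vgodz dwgz pyob wrmn wik igxmj iwa sfnq uok sws bbks kpn
Hunk 6: at line 5 remove [igxmj,iwa,sfnq] add [lff] -> 10 lines: vgodz dwgz pyob wrmn wik lff uok sws bbks kpn
Hunk 7: at line 3 remove [wrmn,wik,lff] add [ztn] -> 8 lines: vgodz dwgz pyob ztn uok sws bbks kpn
Final line 8: kpn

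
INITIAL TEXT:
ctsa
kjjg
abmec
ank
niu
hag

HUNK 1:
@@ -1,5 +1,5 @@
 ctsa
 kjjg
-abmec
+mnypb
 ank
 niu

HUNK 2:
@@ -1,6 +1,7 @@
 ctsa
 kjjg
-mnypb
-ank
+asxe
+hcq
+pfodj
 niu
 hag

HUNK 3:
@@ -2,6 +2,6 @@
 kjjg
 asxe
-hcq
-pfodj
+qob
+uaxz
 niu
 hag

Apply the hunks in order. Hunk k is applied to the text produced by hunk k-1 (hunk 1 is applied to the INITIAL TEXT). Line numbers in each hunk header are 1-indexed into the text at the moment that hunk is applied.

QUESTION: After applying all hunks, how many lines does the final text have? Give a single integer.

Hunk 1: at line 1 remove [abmec] add [mnypb] -> 6 lines: ctsa kjjg mnypb ank niu hag
Hunk 2: at line 1 remove [mnypb,ank] add [asxe,hcq,pfodj] -> 7 lines: ctsa kjjg asxe hcq pfodj niu hag
Hunk 3: at line 2 remove [hcq,pfodj] add [qob,uaxz] -> 7 lines: ctsa kjjg asxe qob uaxz niu hag
Final line count: 7

Answer: 7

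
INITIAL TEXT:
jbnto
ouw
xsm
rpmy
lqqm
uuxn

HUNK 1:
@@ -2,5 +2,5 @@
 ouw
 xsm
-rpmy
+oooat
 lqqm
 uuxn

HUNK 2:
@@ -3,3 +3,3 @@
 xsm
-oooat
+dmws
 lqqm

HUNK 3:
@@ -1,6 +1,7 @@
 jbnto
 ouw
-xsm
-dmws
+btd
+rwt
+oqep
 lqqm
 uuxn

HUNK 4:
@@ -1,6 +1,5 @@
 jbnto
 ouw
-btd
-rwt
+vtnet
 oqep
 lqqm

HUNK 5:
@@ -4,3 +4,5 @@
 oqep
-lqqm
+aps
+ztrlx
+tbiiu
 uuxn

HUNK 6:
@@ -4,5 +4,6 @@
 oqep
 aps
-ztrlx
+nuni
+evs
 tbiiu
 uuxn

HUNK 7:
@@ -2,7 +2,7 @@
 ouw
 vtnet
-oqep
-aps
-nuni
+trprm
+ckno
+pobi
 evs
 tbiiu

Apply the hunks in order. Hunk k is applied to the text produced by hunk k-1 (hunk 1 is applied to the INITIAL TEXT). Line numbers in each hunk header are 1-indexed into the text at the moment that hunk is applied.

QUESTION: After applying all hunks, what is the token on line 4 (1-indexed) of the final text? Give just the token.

Hunk 1: at line 2 remove [rpmy] add [oooat] -> 6 lines: jbnto ouw xsm oooat lqqm uuxn
Hunk 2: at line 3 remove [oooat] add [dmws] -> 6 lines: jbnto ouw xsm dmws lqqm uuxn
Hunk 3: at line 1 remove [xsm,dmws] add [btd,rwt,oqep] -> 7 lines: jbnto ouw btd rwt oqep lqqm uuxn
Hunk 4: at line 1 remove [btd,rwt] add [vtnet] -> 6 lines: jbnto ouw vtnet oqep lqqm uuxn
Hunk 5: at line 4 remove [lqqm] add [aps,ztrlx,tbiiu] -> 8 lines: jbnto ouw vtnet oqep aps ztrlx tbiiu uuxn
Hunk 6: at line 4 remove [ztrlx] add [nuni,evs] -> 9 lines: jbnto ouw vtnet oqep aps nuni evs tbiiu uuxn
Hunk 7: at line 2 remove [oqep,aps,nuni] add [trprm,ckno,pobi] -> 9 lines: jbnto ouw vtnet trprm ckno pobi evs tbiiu uuxn
Final line 4: trprm

Answer: trprm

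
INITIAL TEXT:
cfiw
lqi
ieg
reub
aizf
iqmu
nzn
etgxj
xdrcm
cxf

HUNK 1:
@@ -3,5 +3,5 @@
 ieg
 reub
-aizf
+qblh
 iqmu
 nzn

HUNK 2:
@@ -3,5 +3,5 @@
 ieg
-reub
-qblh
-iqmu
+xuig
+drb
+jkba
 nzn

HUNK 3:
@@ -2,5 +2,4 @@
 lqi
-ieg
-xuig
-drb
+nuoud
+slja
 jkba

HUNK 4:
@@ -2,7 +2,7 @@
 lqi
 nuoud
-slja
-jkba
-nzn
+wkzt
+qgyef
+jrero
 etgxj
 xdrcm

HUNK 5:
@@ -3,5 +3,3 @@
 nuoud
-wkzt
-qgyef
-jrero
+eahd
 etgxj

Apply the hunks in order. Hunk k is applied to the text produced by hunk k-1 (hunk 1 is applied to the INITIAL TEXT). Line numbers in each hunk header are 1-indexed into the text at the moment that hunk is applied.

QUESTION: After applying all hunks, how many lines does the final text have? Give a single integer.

Hunk 1: at line 3 remove [aizf] add [qblh] -> 10 lines: cfiw lqi ieg reub qblh iqmu nzn etgxj xdrcm cxf
Hunk 2: at line 3 remove [reub,qblh,iqmu] add [xuig,drb,jkba] -> 10 lines: cfiw lqi ieg xuig drb jkba nzn etgxj xdrcm cxf
Hunk 3: at line 2 remove [ieg,xuig,drb] add [nuoud,slja] -> 9 lines: cfiw lqi nuoud slja jkba nzn etgxj xdrcm cxf
Hunk 4: at line 2 remove [slja,jkba,nzn] add [wkzt,qgyef,jrero] -> 9 lines: cfiw lqi nuoud wkzt qgyef jrero etgxj xdrcm cxf
Hunk 5: at line 3 remove [wkzt,qgyef,jrero] add [eahd] -> 7 lines: cfiw lqi nuoud eahd etgxj xdrcm cxf
Final line count: 7

Answer: 7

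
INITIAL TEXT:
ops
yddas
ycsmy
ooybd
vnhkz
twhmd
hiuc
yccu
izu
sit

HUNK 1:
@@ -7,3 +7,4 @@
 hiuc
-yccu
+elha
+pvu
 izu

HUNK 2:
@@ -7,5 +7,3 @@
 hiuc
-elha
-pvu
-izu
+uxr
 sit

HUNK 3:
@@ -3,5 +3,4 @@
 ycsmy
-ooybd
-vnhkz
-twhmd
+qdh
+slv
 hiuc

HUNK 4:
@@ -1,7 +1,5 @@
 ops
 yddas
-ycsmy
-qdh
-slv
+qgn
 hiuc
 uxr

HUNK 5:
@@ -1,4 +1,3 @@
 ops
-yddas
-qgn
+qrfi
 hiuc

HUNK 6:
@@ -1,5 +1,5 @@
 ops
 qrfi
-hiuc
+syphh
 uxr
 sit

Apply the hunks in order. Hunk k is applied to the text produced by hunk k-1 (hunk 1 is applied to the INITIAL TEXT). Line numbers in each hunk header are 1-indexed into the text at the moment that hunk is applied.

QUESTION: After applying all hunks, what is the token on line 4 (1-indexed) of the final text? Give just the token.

Answer: uxr

Derivation:
Hunk 1: at line 7 remove [yccu] add [elha,pvu] -> 11 lines: ops yddas ycsmy ooybd vnhkz twhmd hiuc elha pvu izu sit
Hunk 2: at line 7 remove [elha,pvu,izu] add [uxr] -> 9 lines: ops yddas ycsmy ooybd vnhkz twhmd hiuc uxr sit
Hunk 3: at line 3 remove [ooybd,vnhkz,twhmd] add [qdh,slv] -> 8 lines: ops yddas ycsmy qdh slv hiuc uxr sit
Hunk 4: at line 1 remove [ycsmy,qdh,slv] add [qgn] -> 6 lines: ops yddas qgn hiuc uxr sit
Hunk 5: at line 1 remove [yddas,qgn] add [qrfi] -> 5 lines: ops qrfi hiuc uxr sit
Hunk 6: at line 1 remove [hiuc] add [syphh] -> 5 lines: ops qrfi syphh uxr sit
Final line 4: uxr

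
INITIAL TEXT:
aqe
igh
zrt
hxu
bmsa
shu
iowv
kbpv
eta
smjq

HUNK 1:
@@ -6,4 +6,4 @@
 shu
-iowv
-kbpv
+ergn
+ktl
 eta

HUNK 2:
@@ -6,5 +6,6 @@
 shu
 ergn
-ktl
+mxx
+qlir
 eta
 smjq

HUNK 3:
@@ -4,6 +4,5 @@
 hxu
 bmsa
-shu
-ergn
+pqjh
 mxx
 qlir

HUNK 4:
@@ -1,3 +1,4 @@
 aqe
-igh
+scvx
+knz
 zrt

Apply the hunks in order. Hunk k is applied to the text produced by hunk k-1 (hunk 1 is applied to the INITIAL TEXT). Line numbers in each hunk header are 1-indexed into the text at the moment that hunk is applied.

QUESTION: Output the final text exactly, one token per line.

Hunk 1: at line 6 remove [iowv,kbpv] add [ergn,ktl] -> 10 lines: aqe igh zrt hxu bmsa shu ergn ktl eta smjq
Hunk 2: at line 6 remove [ktl] add [mxx,qlir] -> 11 lines: aqe igh zrt hxu bmsa shu ergn mxx qlir eta smjq
Hunk 3: at line 4 remove [shu,ergn] add [pqjh] -> 10 lines: aqe igh zrt hxu bmsa pqjh mxx qlir eta smjq
Hunk 4: at line 1 remove [igh] add [scvx,knz] -> 11 lines: aqe scvx knz zrt hxu bmsa pqjh mxx qlir eta smjq

Answer: aqe
scvx
knz
zrt
hxu
bmsa
pqjh
mxx
qlir
eta
smjq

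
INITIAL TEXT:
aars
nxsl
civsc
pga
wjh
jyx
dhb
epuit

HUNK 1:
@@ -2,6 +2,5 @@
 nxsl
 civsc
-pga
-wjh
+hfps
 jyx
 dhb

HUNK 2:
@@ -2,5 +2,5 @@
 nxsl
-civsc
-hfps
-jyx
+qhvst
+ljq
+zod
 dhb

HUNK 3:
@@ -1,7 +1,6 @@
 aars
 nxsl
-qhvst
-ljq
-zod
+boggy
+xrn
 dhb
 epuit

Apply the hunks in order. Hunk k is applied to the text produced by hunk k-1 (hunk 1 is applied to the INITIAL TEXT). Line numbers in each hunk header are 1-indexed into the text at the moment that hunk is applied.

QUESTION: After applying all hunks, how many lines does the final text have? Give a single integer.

Answer: 6

Derivation:
Hunk 1: at line 2 remove [pga,wjh] add [hfps] -> 7 lines: aars nxsl civsc hfps jyx dhb epuit
Hunk 2: at line 2 remove [civsc,hfps,jyx] add [qhvst,ljq,zod] -> 7 lines: aars nxsl qhvst ljq zod dhb epuit
Hunk 3: at line 1 remove [qhvst,ljq,zod] add [boggy,xrn] -> 6 lines: aars nxsl boggy xrn dhb epuit
Final line count: 6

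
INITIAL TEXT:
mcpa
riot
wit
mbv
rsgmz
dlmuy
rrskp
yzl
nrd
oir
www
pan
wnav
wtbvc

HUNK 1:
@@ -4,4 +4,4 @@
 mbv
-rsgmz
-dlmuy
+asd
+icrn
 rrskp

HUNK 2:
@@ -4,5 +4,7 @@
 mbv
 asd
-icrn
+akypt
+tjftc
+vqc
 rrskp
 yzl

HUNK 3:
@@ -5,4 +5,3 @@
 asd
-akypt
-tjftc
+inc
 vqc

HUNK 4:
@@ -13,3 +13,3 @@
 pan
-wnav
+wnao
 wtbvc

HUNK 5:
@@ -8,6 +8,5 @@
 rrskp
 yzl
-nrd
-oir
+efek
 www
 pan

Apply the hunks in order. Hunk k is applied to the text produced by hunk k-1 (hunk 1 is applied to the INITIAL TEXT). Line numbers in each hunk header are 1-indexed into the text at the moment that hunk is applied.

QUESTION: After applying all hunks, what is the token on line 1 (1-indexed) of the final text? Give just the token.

Hunk 1: at line 4 remove [rsgmz,dlmuy] add [asd,icrn] -> 14 lines: mcpa riot wit mbv asd icrn rrskp yzl nrd oir www pan wnav wtbvc
Hunk 2: at line 4 remove [icrn] add [akypt,tjftc,vqc] -> 16 lines: mcpa riot wit mbv asd akypt tjftc vqc rrskp yzl nrd oir www pan wnav wtbvc
Hunk 3: at line 5 remove [akypt,tjftc] add [inc] -> 15 lines: mcpa riot wit mbv asd inc vqc rrskp yzl nrd oir www pan wnav wtbvc
Hunk 4: at line 13 remove [wnav] add [wnao] -> 15 lines: mcpa riot wit mbv asd inc vqc rrskp yzl nrd oir www pan wnao wtbvc
Hunk 5: at line 8 remove [nrd,oir] add [efek] -> 14 lines: mcpa riot wit mbv asd inc vqc rrskp yzl efek www pan wnao wtbvc
Final line 1: mcpa

Answer: mcpa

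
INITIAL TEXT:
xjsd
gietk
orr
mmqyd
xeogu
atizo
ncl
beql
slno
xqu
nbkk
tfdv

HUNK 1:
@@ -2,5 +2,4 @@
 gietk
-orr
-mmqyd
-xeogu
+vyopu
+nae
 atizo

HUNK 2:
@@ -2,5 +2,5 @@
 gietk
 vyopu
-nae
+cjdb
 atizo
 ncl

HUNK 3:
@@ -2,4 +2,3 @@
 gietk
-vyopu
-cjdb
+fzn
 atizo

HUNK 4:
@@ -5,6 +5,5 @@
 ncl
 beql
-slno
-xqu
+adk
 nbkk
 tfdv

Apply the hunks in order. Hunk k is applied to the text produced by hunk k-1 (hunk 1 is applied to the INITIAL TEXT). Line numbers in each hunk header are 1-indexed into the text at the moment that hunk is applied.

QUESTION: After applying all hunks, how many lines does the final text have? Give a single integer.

Hunk 1: at line 2 remove [orr,mmqyd,xeogu] add [vyopu,nae] -> 11 lines: xjsd gietk vyopu nae atizo ncl beql slno xqu nbkk tfdv
Hunk 2: at line 2 remove [nae] add [cjdb] -> 11 lines: xjsd gietk vyopu cjdb atizo ncl beql slno xqu nbkk tfdv
Hunk 3: at line 2 remove [vyopu,cjdb] add [fzn] -> 10 lines: xjsd gietk fzn atizo ncl beql slno xqu nbkk tfdv
Hunk 4: at line 5 remove [slno,xqu] add [adk] -> 9 lines: xjsd gietk fzn atizo ncl beql adk nbkk tfdv
Final line count: 9

Answer: 9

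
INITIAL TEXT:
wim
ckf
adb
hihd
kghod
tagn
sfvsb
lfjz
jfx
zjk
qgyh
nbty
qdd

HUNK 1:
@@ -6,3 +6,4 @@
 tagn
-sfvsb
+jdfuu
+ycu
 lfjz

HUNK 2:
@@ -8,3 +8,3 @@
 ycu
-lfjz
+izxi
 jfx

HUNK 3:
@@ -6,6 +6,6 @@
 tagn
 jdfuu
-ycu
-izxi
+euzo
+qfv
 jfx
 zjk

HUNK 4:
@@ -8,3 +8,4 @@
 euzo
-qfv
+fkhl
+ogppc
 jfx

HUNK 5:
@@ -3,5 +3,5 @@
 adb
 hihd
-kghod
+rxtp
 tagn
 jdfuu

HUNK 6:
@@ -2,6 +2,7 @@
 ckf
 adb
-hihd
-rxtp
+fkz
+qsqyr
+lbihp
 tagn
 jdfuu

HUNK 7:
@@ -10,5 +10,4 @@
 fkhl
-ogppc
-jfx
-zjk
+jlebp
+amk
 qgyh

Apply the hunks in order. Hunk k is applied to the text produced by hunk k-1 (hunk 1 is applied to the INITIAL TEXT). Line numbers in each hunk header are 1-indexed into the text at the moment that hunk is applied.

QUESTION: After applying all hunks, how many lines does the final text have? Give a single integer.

Hunk 1: at line 6 remove [sfvsb] add [jdfuu,ycu] -> 14 lines: wim ckf adb hihd kghod tagn jdfuu ycu lfjz jfx zjk qgyh nbty qdd
Hunk 2: at line 8 remove [lfjz] add [izxi] -> 14 lines: wim ckf adb hihd kghod tagn jdfuu ycu izxi jfx zjk qgyh nbty qdd
Hunk 3: at line 6 remove [ycu,izxi] add [euzo,qfv] -> 14 lines: wim ckf adb hihd kghod tagn jdfuu euzo qfv jfx zjk qgyh nbty qdd
Hunk 4: at line 8 remove [qfv] add [fkhl,ogppc] -> 15 lines: wim ckf adb hihd kghod tagn jdfuu euzo fkhl ogppc jfx zjk qgyh nbty qdd
Hunk 5: at line 3 remove [kghod] add [rxtp] -> 15 lines: wim ckf adb hihd rxtp tagn jdfuu euzo fkhl ogppc jfx zjk qgyh nbty qdd
Hunk 6: at line 2 remove [hihd,rxtp] add [fkz,qsqyr,lbihp] -> 16 lines: wim ckf adb fkz qsqyr lbihp tagn jdfuu euzo fkhl ogppc jfx zjk qgyh nbty qdd
Hunk 7: at line 10 remove [ogppc,jfx,zjk] add [jlebp,amk] -> 15 lines: wim ckf adb fkz qsqyr lbihp tagn jdfuu euzo fkhl jlebp amk qgyh nbty qdd
Final line count: 15

Answer: 15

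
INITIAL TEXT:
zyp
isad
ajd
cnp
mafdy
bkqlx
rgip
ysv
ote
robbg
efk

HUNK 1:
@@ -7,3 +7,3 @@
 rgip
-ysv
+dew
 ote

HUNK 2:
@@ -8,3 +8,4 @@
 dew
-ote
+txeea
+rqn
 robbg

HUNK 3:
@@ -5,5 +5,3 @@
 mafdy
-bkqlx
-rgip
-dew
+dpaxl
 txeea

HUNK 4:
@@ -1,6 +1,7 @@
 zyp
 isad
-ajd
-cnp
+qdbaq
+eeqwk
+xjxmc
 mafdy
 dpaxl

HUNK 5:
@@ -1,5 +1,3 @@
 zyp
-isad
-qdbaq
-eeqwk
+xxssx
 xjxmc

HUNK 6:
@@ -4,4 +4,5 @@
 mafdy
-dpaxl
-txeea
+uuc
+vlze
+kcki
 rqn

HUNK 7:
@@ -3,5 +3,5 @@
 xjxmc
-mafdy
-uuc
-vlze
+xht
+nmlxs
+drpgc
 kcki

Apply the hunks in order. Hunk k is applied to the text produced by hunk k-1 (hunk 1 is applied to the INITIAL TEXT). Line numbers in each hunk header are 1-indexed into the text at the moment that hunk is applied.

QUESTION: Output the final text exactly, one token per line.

Hunk 1: at line 7 remove [ysv] add [dew] -> 11 lines: zyp isad ajd cnp mafdy bkqlx rgip dew ote robbg efk
Hunk 2: at line 8 remove [ote] add [txeea,rqn] -> 12 lines: zyp isad ajd cnp mafdy bkqlx rgip dew txeea rqn robbg efk
Hunk 3: at line 5 remove [bkqlx,rgip,dew] add [dpaxl] -> 10 lines: zyp isad ajd cnp mafdy dpaxl txeea rqn robbg efk
Hunk 4: at line 1 remove [ajd,cnp] add [qdbaq,eeqwk,xjxmc] -> 11 lines: zyp isad qdbaq eeqwk xjxmc mafdy dpaxl txeea rqn robbg efk
Hunk 5: at line 1 remove [isad,qdbaq,eeqwk] add [xxssx] -> 9 lines: zyp xxssx xjxmc mafdy dpaxl txeea rqn robbg efk
Hunk 6: at line 4 remove [dpaxl,txeea] add [uuc,vlze,kcki] -> 10 lines: zyp xxssx xjxmc mafdy uuc vlze kcki rqn robbg efk
Hunk 7: at line 3 remove [mafdy,uuc,vlze] add [xht,nmlxs,drpgc] -> 10 lines: zyp xxssx xjxmc xht nmlxs drpgc kcki rqn robbg efk

Answer: zyp
xxssx
xjxmc
xht
nmlxs
drpgc
kcki
rqn
robbg
efk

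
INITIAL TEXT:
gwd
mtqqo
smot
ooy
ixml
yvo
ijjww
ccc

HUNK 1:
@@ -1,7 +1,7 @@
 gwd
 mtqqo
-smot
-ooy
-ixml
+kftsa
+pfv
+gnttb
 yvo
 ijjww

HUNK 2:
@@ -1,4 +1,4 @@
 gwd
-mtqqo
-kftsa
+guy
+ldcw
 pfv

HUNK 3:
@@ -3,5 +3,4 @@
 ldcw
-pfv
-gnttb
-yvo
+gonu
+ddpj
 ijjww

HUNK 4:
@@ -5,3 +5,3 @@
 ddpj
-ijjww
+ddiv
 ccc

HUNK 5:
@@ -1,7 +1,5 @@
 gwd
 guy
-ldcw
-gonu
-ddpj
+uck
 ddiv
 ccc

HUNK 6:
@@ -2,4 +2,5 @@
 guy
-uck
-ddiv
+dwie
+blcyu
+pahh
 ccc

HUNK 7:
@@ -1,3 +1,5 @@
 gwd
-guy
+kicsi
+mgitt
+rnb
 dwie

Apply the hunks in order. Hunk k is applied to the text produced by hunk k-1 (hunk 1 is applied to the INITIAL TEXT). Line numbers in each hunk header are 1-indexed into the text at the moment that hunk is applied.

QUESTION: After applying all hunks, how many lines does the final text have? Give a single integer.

Hunk 1: at line 1 remove [smot,ooy,ixml] add [kftsa,pfv,gnttb] -> 8 lines: gwd mtqqo kftsa pfv gnttb yvo ijjww ccc
Hunk 2: at line 1 remove [mtqqo,kftsa] add [guy,ldcw] -> 8 lines: gwd guy ldcw pfv gnttb yvo ijjww ccc
Hunk 3: at line 3 remove [pfv,gnttb,yvo] add [gonu,ddpj] -> 7 lines: gwd guy ldcw gonu ddpj ijjww ccc
Hunk 4: at line 5 remove [ijjww] add [ddiv] -> 7 lines: gwd guy ldcw gonu ddpj ddiv ccc
Hunk 5: at line 1 remove [ldcw,gonu,ddpj] add [uck] -> 5 lines: gwd guy uck ddiv ccc
Hunk 6: at line 2 remove [uck,ddiv] add [dwie,blcyu,pahh] -> 6 lines: gwd guy dwie blcyu pahh ccc
Hunk 7: at line 1 remove [guy] add [kicsi,mgitt,rnb] -> 8 lines: gwd kicsi mgitt rnb dwie blcyu pahh ccc
Final line count: 8

Answer: 8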